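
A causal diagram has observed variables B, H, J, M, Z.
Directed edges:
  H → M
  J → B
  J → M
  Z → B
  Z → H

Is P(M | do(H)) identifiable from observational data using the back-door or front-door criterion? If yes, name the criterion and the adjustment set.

P(M|do(H)): backdoor, adjust for ∅.

desc(H)\{H}={M}; candidates ⊆ {B,J,Z}.
∅: H⊥M given ∅ in G with H→· removed — back-door holds.
P(M|do(H)) = P(M|H) — no adjustment needed.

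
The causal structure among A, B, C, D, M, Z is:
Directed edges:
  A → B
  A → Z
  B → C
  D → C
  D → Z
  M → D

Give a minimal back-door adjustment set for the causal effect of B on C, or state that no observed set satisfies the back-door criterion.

B→C: minimal back-door set ∅.

desc(B)\{B}={C}; candidates ⊆ {A,D,M,Z}.
∅: B⊥C given ∅ in G with B→· removed — back-door holds.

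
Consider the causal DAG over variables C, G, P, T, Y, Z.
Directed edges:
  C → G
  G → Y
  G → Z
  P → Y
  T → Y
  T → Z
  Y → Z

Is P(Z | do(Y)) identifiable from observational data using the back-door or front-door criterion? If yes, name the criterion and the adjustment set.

P(Z|do(Y)): backdoor, adjust for {G, T}.

desc(Y)\{Y}={Z}; candidates ⊆ {C,G,P,T}.
size 0: {}; under {} Y still reaches {C,G,P,T,Z} ∋ Z.
size 1: {C}, {G}, {P} …(+1); under {C} Y still reaches {G,P,T,Z} ∋ Z.
{G,T}: Y⊥Z given {G,T} in G with Y→· removed — back-door holds.
P(Z|do(Y)) = Σ_{G,T} P(Z|Y,G,T)·P(G,T).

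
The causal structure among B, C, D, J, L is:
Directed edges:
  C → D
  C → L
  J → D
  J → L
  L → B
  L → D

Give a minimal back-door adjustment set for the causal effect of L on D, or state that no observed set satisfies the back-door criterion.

L→D: minimal back-door set {C, J}.

desc(L)\{L}={B,D}; candidates ⊆ {C,J}.
size 0: {}; under {} L still reaches {C,D,J} ∋ D.
size 1: {C}, {J}; under {C} L still reaches {D,J} ∋ D.
{C,J}: L⊥D given {C,J} in G with L→· removed — back-door holds.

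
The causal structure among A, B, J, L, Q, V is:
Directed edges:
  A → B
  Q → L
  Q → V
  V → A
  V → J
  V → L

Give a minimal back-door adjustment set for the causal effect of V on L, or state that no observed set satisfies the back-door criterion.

V→L: minimal back-door set {Q}.

desc(V)\{V}={A,B,J,L}; candidates ⊆ {Q}.
size 0: {}; under {} V still reaches {L,Q} ∋ L.
{Q}: V⊥L given {Q} in G with V→· removed — back-door holds.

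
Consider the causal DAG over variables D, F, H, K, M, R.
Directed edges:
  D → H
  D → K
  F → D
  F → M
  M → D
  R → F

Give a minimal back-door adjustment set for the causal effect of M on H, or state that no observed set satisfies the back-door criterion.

desc(M)\{M}={D,H,K}; candidates ⊆ {F,R}.
size 0: {}; under {} M still reaches {D,F,H,K,R} ∋ H.
{F}: M⊥H given {F} in G with M→· removed — back-door holds.

M→H: minimal back-door set {F}.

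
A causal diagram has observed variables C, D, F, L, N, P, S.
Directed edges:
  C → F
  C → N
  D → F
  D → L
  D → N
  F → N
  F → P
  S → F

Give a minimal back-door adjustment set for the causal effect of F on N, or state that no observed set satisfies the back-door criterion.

F→N: minimal back-door set {C, D}.

desc(F)\{F}={N,P}; candidates ⊆ {C,D,L,S}.
size 0: {}; under {} F still reaches {C,D,L,N,S} ∋ N.
size 1: {C}, {D}, {L} …(+1); under {C} F still reaches {D,L,N,S} ∋ N.
{C,D}: F⊥N given {C,D} in G with F→· removed — back-door holds.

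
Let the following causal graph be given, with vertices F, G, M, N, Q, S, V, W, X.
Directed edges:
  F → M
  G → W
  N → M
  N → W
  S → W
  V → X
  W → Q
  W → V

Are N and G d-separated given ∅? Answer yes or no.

Bayes-Ball from N | ∅ reaches {M,Q,V,W,X}.
G ∉ reach(N|∅) ⇒ N ⊥ G | ∅.

Yes — N ⊥ G | ∅.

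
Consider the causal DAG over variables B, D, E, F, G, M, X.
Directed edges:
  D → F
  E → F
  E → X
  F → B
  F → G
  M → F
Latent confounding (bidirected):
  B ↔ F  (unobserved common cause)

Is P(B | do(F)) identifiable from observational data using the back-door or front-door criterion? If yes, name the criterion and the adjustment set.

P(B|do(F)): not identifiable (no BD/FD set).

desc(F)\{F}={B,G}; candidates ⊆ {D,E,M,X}.
F↔B: latent back-door arc(s) into F.
size 0: {}; under {} F still reaches {B,D,E,M,X} ∋ B.
size 1: {D}, {E}, {M} …(+1); under {D} F still reaches {B,E,M,X} ∋ B.
size 2: {D,E}, {D,M}, {D,X} …(+3); under {D,E} F still reaches {B,M} ∋ B.
F↔B cannot be blocked by any observed set — no back-door set.
No mediator lies on a directed F→…→B path.
Neither criterion identifies P(B|do(F)) in this graph.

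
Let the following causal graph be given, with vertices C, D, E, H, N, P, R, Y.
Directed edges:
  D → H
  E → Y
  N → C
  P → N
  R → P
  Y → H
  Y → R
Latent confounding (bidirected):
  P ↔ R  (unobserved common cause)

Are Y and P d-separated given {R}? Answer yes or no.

No — Y and P are d-connected given {R}.

Bayes-Ball from Y | {R} reaches {C,E,H,N,P}.
P ∈ reach(Y|{R}) ⇒ Y ⊥̸ P | {R}.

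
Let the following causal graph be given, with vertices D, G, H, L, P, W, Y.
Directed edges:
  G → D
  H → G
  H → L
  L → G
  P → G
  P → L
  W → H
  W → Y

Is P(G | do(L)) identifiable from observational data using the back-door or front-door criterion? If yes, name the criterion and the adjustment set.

P(G|do(L)): backdoor, adjust for {H, P}.

desc(L)\{L}={D,G}; candidates ⊆ {H,P,W,Y}.
size 0: {}; under {} L still reaches {D,G,H,P,W,Y} ∋ G.
size 1: {H}, {P}, {W} …(+1); under {H} L still reaches {D,G,P} ∋ G.
{H,P}: L⊥G given {H,P} in G with L→· removed — back-door holds.
P(G|do(L)) = Σ_{H,P} P(G|L,H,P)·P(H,P).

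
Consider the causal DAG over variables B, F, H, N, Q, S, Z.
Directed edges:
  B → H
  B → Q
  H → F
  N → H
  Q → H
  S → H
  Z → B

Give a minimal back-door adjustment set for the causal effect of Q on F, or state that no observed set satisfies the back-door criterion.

desc(Q)\{Q}={F,H}; candidates ⊆ {B,N,S,Z}.
size 0: {}; under {} Q still reaches {B,F,H,Z} ∋ F.
{B}: Q⊥F given {B} in G with Q→· removed — back-door holds.

Q→F: minimal back-door set {B}.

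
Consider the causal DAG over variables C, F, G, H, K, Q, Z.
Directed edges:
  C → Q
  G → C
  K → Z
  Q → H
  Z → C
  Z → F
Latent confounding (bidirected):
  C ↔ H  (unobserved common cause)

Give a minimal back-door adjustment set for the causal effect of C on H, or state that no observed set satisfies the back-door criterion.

C→H: no observed back-door set.

desc(C)\{C}={H,Q}; candidates ⊆ {F,G,K,Z}.
C↔H: latent back-door arc(s) into C.
size 0: {}; under {} C still reaches {F,G,H,K,Z} ∋ H.
size 1: {F}, {G}, {K} …(+1); under {F} C still reaches {G,H,K,Z} ∋ H.
size 2: {F,G}, {F,K}, {F,Z} …(+3); under {F,G} C still reaches {H,K,Z} ∋ H.
C↔H cannot be blocked by any observed set — no back-door set.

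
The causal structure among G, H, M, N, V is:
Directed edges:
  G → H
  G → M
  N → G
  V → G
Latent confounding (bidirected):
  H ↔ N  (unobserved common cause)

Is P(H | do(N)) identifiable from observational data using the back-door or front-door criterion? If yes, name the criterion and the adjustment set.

P(H|do(N)): frontdoor, adjust for {G}.

desc(N)\{N}={G,H,M}; candidates ⊆ {V}.
N↔H: latent back-door arc(s) into N.
size 0: {}; under {} N still reaches {H} ∋ H.
size 1: {V}; under {V} N still reaches {H} ∋ H.
N↔H cannot be blocked by any observed set — no back-door set.
{G}: (i) intercepts every directed N→H path; (ii) no back-door N→{G}; (iii) {N} blocks every back-door {G}→H. Front-door holds.
P(H|do(N)) = Σ_{G} P(G|N) Σ_{N'} P(H|G,N')P(N').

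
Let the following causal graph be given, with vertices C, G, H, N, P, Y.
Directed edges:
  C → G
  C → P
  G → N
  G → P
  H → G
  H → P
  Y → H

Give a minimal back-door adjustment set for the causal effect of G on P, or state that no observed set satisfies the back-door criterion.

desc(G)\{G}={N,P}; candidates ⊆ {C,H,Y}.
size 0: {}; under {} G still reaches {C,H,P,Y} ∋ P.
size 1: {C}, {H}, {Y}; under {C} G still reaches {H,P,Y} ∋ P.
{C,H}: G⊥P given {C,H} in G with G→· removed — back-door holds.

G→P: minimal back-door set {C, H}.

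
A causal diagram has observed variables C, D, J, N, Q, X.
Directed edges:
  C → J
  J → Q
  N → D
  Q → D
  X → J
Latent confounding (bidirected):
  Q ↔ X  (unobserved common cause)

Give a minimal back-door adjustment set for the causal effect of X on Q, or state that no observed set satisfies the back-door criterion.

desc(X)\{X}={D,J,Q}; candidates ⊆ {C,N}.
X↔Q: latent back-door arc(s) into X.
size 0: {}; under {} X still reaches {D,Q} ∋ Q.
size 1: {C}, {N}; under {C} X still reaches {D,Q} ∋ Q.
size 2: {C,N}; under {C,N} X still reaches {D,Q} ∋ Q.
X↔Q cannot be blocked by any observed set — no back-door set.

X→Q: no observed back-door set.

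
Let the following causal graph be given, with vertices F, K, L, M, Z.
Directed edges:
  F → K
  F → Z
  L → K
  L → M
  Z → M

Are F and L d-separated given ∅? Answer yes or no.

Bayes-Ball from F | ∅ reaches {K,M,Z}.
L ∉ reach(F|∅) ⇒ F ⊥ L | ∅.

Yes — F ⊥ L | ∅.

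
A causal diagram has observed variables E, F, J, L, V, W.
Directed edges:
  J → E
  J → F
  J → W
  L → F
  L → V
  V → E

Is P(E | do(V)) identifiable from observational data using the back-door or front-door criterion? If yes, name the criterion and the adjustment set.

desc(V)\{V}={E}; candidates ⊆ {F,J,L,W}.
∅: V⊥E given ∅ in G with V→· removed — back-door holds.
P(E|do(V)) = P(E|V) — no adjustment needed.

P(E|do(V)): backdoor, adjust for ∅.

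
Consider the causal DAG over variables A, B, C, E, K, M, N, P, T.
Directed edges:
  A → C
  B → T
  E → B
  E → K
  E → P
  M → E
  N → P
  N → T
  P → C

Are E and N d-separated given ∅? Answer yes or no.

Bayes-Ball from E | ∅ reaches {B,C,K,M,P,T}.
N ∉ reach(E|∅) ⇒ E ⊥ N | ∅.

Yes — E ⊥ N | ∅.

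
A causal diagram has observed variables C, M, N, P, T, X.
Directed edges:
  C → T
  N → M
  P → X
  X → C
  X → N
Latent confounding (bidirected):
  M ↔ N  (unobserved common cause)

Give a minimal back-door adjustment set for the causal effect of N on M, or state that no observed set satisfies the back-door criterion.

N→M: no observed back-door set.

desc(N)\{N}={M}; candidates ⊆ {C,P,T,X}.
N↔M: latent back-door arc(s) into N.
size 0: {}; under {} N still reaches {C,M,P,T,X} ∋ M.
size 1: {C}, {P}, {T} …(+1); under {C} N still reaches {M,P,X} ∋ M.
size 2: {C,P}, {C,T}, {C,X} …(+3); under {C,P} N still reaches {M,X} ∋ M.
N↔M cannot be blocked by any observed set — no back-door set.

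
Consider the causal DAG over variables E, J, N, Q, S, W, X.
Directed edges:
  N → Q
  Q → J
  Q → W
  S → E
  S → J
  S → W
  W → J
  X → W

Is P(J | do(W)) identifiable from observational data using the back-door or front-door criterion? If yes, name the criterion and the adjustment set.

desc(W)\{W}={J}; candidates ⊆ {E,N,Q,S,X}.
size 0: {}; under {} W still reaches {E,J,N,Q,S,X} ∋ J.
size 1: {E}, {N}, {Q} …(+2); under {E} W still reaches {J,N,Q,S,X} ∋ J.
{Q,S}: W⊥J given {Q,S} in G with W→· removed — back-door holds.
P(J|do(W)) = Σ_{Q,S} P(J|W,Q,S)·P(Q,S).

P(J|do(W)): backdoor, adjust for {Q, S}.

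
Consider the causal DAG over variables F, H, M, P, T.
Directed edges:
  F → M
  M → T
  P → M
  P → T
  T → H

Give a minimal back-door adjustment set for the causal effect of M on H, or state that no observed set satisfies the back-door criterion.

M→H: minimal back-door set {P}.

desc(M)\{M}={H,T}; candidates ⊆ {F,P}.
size 0: {}; under {} M still reaches {F,H,P,T} ∋ H.
{P}: M⊥H given {P} in G with M→· removed — back-door holds.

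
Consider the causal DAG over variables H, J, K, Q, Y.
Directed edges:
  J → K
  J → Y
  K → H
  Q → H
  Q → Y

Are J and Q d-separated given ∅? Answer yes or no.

Yes — J ⊥ Q | ∅.

Bayes-Ball from J | ∅ reaches {H,K,Y}.
Q ∉ reach(J|∅) ⇒ J ⊥ Q | ∅.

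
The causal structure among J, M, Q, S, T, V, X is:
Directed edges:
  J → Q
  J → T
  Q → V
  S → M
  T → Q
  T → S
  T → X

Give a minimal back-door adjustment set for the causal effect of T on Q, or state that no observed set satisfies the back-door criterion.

desc(T)\{T}={M,Q,S,V,X}; candidates ⊆ {J}.
size 0: {}; under {} T still reaches {J,Q,V} ∋ Q.
{J}: T⊥Q given {J} in G with T→· removed — back-door holds.

T→Q: minimal back-door set {J}.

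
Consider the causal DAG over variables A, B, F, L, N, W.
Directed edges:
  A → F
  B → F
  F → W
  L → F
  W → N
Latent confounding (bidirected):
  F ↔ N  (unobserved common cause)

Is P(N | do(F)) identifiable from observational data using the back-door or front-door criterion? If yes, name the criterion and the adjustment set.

desc(F)\{F}={N,W}; candidates ⊆ {A,B,L}.
F↔N: latent back-door arc(s) into F.
size 0: {}; under {} F still reaches {A,B,L,N} ∋ N.
size 1: {A}, {B}, {L}; under {A} F still reaches {B,L,N} ∋ N.
size 2: {A,B}, {A,L}, {B,L}; under {A,B} F still reaches {L,N} ∋ N.
F↔N cannot be blocked by any observed set — no back-door set.
{W}: (i) intercepts every directed F→N path; (ii) no back-door F→{W}; (iii) {F} blocks every back-door {W}→N. Front-door holds.
P(N|do(F)) = Σ_{W} P(W|F) Σ_{F'} P(N|W,F')P(F').

P(N|do(F)): frontdoor, adjust for {W}.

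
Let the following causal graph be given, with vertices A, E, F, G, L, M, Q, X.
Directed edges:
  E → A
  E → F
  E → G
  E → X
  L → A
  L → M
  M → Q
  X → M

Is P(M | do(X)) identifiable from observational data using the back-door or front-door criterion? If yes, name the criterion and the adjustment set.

P(M|do(X)): backdoor, adjust for ∅.

desc(X)\{X}={M,Q}; candidates ⊆ {A,E,F,G,L}.
∅: X⊥M given ∅ in G with X→· removed — back-door holds.
P(M|do(X)) = P(M|X) — no adjustment needed.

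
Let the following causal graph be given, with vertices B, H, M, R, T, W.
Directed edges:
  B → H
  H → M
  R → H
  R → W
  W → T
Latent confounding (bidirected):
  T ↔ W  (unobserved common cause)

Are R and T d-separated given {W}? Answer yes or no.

Bayes-Ball from R | {W} reaches {H,M,T}.
T ∈ reach(R|{W}) ⇒ R ⊥̸ T | {W}.

No — R and T are d-connected given {W}.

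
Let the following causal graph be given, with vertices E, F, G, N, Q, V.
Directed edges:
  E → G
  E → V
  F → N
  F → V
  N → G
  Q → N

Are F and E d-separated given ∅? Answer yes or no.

Bayes-Ball from F | ∅ reaches {G,N,V}.
E ∉ reach(F|∅) ⇒ F ⊥ E | ∅.

Yes — F ⊥ E | ∅.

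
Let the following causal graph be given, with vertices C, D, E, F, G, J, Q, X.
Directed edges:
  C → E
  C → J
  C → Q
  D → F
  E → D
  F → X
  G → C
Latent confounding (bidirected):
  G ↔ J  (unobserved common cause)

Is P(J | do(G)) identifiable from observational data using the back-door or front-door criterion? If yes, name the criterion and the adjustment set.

desc(G)\{G}={C,D,E,F,J,Q,X}; candidates ⊆ {—}.
G↔J: latent back-door arc(s) into G.
size 0: {}; under {} G still reaches {J} ∋ J.
G↔J cannot be blocked by any observed set — no back-door set.
{C}: (i) intercepts every directed G→J path; (ii) no back-door G→{C}; (iii) {G} blocks every back-door {C}→J. Front-door holds.
P(J|do(G)) = Σ_{C} P(C|G) Σ_{G'} P(J|C,G')P(G').

P(J|do(G)): frontdoor, adjust for {C}.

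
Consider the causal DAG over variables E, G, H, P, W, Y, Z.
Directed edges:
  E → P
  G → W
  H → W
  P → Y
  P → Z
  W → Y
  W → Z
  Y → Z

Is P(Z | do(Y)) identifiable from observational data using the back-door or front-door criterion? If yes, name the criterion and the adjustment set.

P(Z|do(Y)): backdoor, adjust for {P, W}.

desc(Y)\{Y}={Z}; candidates ⊆ {E,G,H,P,W}.
size 0: {}; under {} Y still reaches {E,G,H,P,W,Z} ∋ Z.
size 1: {E}, {G}, {H} …(+2); under {E} Y still reaches {G,H,P,W,Z} ∋ Z.
{P,W}: Y⊥Z given {P,W} in G with Y→· removed — back-door holds.
P(Z|do(Y)) = Σ_{P,W} P(Z|Y,P,W)·P(P,W).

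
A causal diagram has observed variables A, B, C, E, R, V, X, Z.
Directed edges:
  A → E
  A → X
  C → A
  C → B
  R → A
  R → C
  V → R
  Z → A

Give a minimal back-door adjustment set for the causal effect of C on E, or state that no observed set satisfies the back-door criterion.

C→E: minimal back-door set {R}.

desc(C)\{C}={A,B,E,X}; candidates ⊆ {R,V,Z}.
size 0: {}; under {} C still reaches {A,E,R,V,X} ∋ E.
{R}: C⊥E given {R} in G with C→· removed — back-door holds.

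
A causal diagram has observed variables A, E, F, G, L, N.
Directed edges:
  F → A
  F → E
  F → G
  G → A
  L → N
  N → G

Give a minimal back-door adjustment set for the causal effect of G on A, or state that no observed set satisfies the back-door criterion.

G→A: minimal back-door set {F}.

desc(G)\{G}={A}; candidates ⊆ {E,F,L,N}.
size 0: {}; under {} G still reaches {A,E,F,L,N} ∋ A.
{F}: G⊥A given {F} in G with G→· removed — back-door holds.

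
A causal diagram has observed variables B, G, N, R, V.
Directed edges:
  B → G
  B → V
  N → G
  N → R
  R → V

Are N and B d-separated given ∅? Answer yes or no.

Yes — N ⊥ B | ∅.

Bayes-Ball from N | ∅ reaches {G,R,V}.
B ∉ reach(N|∅) ⇒ N ⊥ B | ∅.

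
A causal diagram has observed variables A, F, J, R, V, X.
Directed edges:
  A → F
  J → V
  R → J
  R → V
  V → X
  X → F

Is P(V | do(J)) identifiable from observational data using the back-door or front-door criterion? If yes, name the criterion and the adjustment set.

P(V|do(J)): backdoor, adjust for {R}.

desc(J)\{J}={F,V,X}; candidates ⊆ {A,R}.
size 0: {}; under {} J still reaches {F,R,V,X} ∋ V.
{R}: J⊥V given {R} in G with J→· removed — back-door holds.
P(V|do(J)) = Σ_{R} P(V|J,R)·P(R).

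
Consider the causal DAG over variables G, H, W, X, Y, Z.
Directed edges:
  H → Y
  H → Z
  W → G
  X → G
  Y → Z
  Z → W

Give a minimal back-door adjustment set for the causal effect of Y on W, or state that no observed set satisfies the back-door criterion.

Y→W: minimal back-door set {H}.

desc(Y)\{Y}={G,W,Z}; candidates ⊆ {H,X}.
size 0: {}; under {} Y still reaches {G,H,W,Z} ∋ W.
{H}: Y⊥W given {H} in G with Y→· removed — back-door holds.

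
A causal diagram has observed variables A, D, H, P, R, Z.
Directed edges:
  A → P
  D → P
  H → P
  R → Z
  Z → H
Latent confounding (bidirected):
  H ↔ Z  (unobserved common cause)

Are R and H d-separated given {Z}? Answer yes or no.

No — R and H are d-connected given {Z}.

Bayes-Ball from R | {Z} reaches {H,P}.
H ∈ reach(R|{Z}) ⇒ R ⊥̸ H | {Z}.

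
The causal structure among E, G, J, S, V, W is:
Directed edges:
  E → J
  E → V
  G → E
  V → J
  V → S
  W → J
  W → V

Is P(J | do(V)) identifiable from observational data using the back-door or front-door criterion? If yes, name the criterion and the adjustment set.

desc(V)\{V}={J,S}; candidates ⊆ {E,G,W}.
size 0: {}; under {} V still reaches {E,G,J,W} ∋ J.
size 1: {E}, {G}, {W}; under {E} V still reaches {J,W} ∋ J.
{E,W}: V⊥J given {E,W} in G with V→· removed — back-door holds.
P(J|do(V)) = Σ_{E,W} P(J|V,E,W)·P(E,W).

P(J|do(V)): backdoor, adjust for {E, W}.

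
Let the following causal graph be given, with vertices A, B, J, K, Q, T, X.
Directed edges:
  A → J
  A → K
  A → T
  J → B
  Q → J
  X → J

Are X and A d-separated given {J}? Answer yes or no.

Bayes-Ball from X | {J} reaches {A,K,Q,T}.
A ∈ reach(X|{J}) ⇒ X ⊥̸ A | {J}.

No — X and A are d-connected given {J}.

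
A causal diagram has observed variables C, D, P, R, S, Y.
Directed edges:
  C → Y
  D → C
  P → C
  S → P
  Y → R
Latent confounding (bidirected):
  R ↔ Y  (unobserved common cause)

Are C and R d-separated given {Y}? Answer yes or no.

No — C and R are d-connected given {Y}.

Bayes-Ball from C | {Y} reaches {D,P,R,S}.
R ∈ reach(C|{Y}) ⇒ C ⊥̸ R | {Y}.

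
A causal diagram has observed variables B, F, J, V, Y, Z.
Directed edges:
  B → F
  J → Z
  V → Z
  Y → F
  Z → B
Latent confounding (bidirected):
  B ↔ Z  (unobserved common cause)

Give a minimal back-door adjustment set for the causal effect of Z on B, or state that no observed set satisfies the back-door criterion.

Z→B: no observed back-door set.

desc(Z)\{Z}={B,F}; candidates ⊆ {J,V,Y}.
Z↔B: latent back-door arc(s) into Z.
size 0: {}; under {} Z still reaches {B,F,J,V} ∋ B.
size 1: {J}, {V}, {Y}; under {J} Z still reaches {B,F,V} ∋ B.
size 2: {J,V}, {J,Y}, {V,Y}; under {J,V} Z still reaches {B,F} ∋ B.
Z↔B cannot be blocked by any observed set — no back-door set.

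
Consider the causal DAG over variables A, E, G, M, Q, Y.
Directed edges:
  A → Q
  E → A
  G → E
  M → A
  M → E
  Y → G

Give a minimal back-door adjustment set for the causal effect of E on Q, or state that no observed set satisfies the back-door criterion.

desc(E)\{E}={A,Q}; candidates ⊆ {G,M,Y}.
size 0: {}; under {} E still reaches {A,G,M,Q,Y} ∋ Q.
{M}: E⊥Q given {M} in G with E→· removed — back-door holds.

E→Q: minimal back-door set {M}.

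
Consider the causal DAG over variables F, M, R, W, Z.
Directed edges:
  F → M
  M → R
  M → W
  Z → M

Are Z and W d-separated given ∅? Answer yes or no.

Bayes-Ball from Z | ∅ reaches {M,R,W}.
W ∈ reach(Z|∅) ⇒ Z ⊥̸ W | ∅.

No — Z and W are d-connected given ∅.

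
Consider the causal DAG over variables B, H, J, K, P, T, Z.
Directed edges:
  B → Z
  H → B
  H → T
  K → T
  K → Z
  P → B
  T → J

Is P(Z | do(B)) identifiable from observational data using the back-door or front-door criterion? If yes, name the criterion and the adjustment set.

P(Z|do(B)): backdoor, adjust for ∅.

desc(B)\{B}={Z}; candidates ⊆ {H,J,K,P,T}.
∅: B⊥Z given ∅ in G with B→· removed — back-door holds.
P(Z|do(B)) = P(Z|B) — no adjustment needed.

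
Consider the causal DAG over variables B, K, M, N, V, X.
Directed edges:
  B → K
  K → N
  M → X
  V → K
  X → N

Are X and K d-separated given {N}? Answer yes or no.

Bayes-Ball from X | {N} reaches {B,K,M,V}.
K ∈ reach(X|{N}) ⇒ X ⊥̸ K | {N}.

No — X and K are d-connected given {N}.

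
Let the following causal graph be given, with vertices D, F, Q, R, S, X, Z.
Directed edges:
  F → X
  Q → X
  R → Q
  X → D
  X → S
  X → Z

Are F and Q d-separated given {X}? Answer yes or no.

Bayes-Ball from F | {X} reaches {Q,R}.
Q ∈ reach(F|{X}) ⇒ F ⊥̸ Q | {X}.

No — F and Q are d-connected given {X}.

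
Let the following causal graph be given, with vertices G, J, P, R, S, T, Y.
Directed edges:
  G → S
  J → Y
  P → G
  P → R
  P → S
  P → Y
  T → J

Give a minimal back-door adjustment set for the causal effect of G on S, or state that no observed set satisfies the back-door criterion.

desc(G)\{G}={S}; candidates ⊆ {J,P,R,T,Y}.
size 0: {}; under {} G still reaches {P,R,S,Y} ∋ S.
{P}: G⊥S given {P} in G with G→· removed — back-door holds.

G→S: minimal back-door set {P}.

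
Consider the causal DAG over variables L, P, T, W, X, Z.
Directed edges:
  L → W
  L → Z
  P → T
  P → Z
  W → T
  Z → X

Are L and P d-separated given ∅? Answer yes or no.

Yes — L ⊥ P | ∅.

Bayes-Ball from L | ∅ reaches {T,W,X,Z}.
P ∉ reach(L|∅) ⇒ L ⊥ P | ∅.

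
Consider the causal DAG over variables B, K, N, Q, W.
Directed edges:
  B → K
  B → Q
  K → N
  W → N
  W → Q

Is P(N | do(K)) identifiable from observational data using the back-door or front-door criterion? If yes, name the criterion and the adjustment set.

P(N|do(K)): backdoor, adjust for ∅.

desc(K)\{K}={N}; candidates ⊆ {B,Q,W}.
∅: K⊥N given ∅ in G with K→· removed — back-door holds.
P(N|do(K)) = P(N|K) — no adjustment needed.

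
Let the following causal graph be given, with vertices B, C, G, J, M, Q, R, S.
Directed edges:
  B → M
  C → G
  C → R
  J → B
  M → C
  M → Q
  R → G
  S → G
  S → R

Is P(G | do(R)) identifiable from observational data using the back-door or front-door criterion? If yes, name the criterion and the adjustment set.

P(G|do(R)): backdoor, adjust for {C, S}.

desc(R)\{R}={G}; candidates ⊆ {B,C,J,M,Q,S}.
size 0: {}; under {} R still reaches {B,C,G,J,M,Q,S} ∋ G.
size 1: {B}, {C}, {J} …(+3); under {B} R still reaches {C,G,M,Q,S} ∋ G.
{C,S}: R⊥G given {C,S} in G with R→· removed — back-door holds.
P(G|do(R)) = Σ_{C,S} P(G|R,C,S)·P(C,S).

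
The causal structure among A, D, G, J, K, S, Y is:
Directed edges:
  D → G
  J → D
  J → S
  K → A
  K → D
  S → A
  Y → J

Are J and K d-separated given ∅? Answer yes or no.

Bayes-Ball from J | ∅ reaches {A,D,G,S,Y}.
K ∉ reach(J|∅) ⇒ J ⊥ K | ∅.

Yes — J ⊥ K | ∅.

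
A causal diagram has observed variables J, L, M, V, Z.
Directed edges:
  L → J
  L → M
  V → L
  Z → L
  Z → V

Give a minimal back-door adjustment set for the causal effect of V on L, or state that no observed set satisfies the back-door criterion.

V→L: minimal back-door set {Z}.

desc(V)\{V}={J,L,M}; candidates ⊆ {Z}.
size 0: {}; under {} V still reaches {J,L,M,Z} ∋ L.
{Z}: V⊥L given {Z} in G with V→· removed — back-door holds.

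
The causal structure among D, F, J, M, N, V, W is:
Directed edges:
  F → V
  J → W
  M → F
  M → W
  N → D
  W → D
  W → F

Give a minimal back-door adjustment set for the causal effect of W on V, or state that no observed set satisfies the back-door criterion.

desc(W)\{W}={D,F,V}; candidates ⊆ {J,M,N}.
size 0: {}; under {} W still reaches {F,J,M,V} ∋ V.
{M}: W⊥V given {M} in G with W→· removed — back-door holds.

W→V: minimal back-door set {M}.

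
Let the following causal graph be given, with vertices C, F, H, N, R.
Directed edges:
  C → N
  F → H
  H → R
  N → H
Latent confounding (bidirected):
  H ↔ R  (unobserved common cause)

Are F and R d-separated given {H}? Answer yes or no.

Bayes-Ball from F | {H} reaches {C,N,R}.
R ∈ reach(F|{H}) ⇒ F ⊥̸ R | {H}.

No — F and R are d-connected given {H}.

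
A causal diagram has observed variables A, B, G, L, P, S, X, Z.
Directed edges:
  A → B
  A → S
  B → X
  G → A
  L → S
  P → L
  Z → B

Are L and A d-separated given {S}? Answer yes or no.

No — L and A are d-connected given {S}.

Bayes-Ball from L | {S} reaches {A,B,G,P,X}.
A ∈ reach(L|{S}) ⇒ L ⊥̸ A | {S}.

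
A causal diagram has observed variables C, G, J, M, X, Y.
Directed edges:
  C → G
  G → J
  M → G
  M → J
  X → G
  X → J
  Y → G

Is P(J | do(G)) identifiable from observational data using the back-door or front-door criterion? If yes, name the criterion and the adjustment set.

desc(G)\{G}={J}; candidates ⊆ {C,M,X,Y}.
size 0: {}; under {} G still reaches {C,J,M,X,Y} ∋ J.
size 1: {C}, {M}, {X} …(+1); under {C} G still reaches {J,M,X,Y} ∋ J.
{M,X}: G⊥J given {M,X} in G with G→· removed — back-door holds.
P(J|do(G)) = Σ_{M,X} P(J|G,M,X)·P(M,X).

P(J|do(G)): backdoor, adjust for {M, X}.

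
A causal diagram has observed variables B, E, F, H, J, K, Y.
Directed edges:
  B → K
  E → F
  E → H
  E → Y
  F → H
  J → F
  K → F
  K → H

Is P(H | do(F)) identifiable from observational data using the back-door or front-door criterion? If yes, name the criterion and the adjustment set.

desc(F)\{F}={H}; candidates ⊆ {B,E,J,K,Y}.
size 0: {}; under {} F still reaches {B,E,H,J,K,Y} ∋ H.
size 1: {B}, {E}, {J} …(+2); under {B} F still reaches {E,H,J,K,Y} ∋ H.
{E,K}: F⊥H given {E,K} in G with F→· removed — back-door holds.
P(H|do(F)) = Σ_{E,K} P(H|F,E,K)·P(E,K).

P(H|do(F)): backdoor, adjust for {E, K}.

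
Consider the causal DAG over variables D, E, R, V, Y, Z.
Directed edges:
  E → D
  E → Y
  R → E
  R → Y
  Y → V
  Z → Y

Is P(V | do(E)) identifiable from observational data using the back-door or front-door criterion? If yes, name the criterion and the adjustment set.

desc(E)\{E}={D,V,Y}; candidates ⊆ {R,Z}.
size 0: {}; under {} E still reaches {R,V,Y} ∋ V.
{R}: E⊥V given {R} in G with E→· removed — back-door holds.
P(V|do(E)) = Σ_{R} P(V|E,R)·P(R).

P(V|do(E)): backdoor, adjust for {R}.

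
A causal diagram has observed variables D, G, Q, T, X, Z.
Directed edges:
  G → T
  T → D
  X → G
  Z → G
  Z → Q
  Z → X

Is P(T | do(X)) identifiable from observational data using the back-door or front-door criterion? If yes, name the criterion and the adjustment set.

desc(X)\{X}={D,G,T}; candidates ⊆ {Q,Z}.
size 0: {}; under {} X still reaches {D,G,Q,T,Z} ∋ T.
{Z}: X⊥T given {Z} in G with X→· removed — back-door holds.
P(T|do(X)) = Σ_{Z} P(T|X,Z)·P(Z).

P(T|do(X)): backdoor, adjust for {Z}.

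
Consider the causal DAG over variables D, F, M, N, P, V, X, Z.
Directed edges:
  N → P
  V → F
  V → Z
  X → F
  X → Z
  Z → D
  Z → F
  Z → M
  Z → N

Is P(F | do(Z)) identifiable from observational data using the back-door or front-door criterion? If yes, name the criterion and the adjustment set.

P(F|do(Z)): backdoor, adjust for {V, X}.

desc(Z)\{Z}={D,F,M,N,P}; candidates ⊆ {V,X}.
size 0: {}; under {} Z still reaches {F,V,X} ∋ F.
size 1: {V}, {X}; under {V} Z still reaches {F,X} ∋ F.
{V,X}: Z⊥F given {V,X} in G with Z→· removed — back-door holds.
P(F|do(Z)) = Σ_{V,X} P(F|Z,V,X)·P(V,X).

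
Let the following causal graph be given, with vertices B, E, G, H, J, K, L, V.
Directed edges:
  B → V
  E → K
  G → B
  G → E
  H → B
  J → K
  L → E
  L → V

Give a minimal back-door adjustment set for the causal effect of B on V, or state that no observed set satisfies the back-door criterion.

desc(B)\{B}={V}; candidates ⊆ {E,G,H,J,K,L}.
∅: B⊥V given ∅ in G with B→· removed — back-door holds.

B→V: minimal back-door set ∅.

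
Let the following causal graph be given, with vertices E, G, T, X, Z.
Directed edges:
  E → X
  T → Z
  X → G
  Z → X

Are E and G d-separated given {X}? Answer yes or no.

Yes — E ⊥ G | {X}.

Bayes-Ball from E | {X} reaches {T,Z}.
G ∉ reach(E|{X}) ⇒ E ⊥ G | {X}.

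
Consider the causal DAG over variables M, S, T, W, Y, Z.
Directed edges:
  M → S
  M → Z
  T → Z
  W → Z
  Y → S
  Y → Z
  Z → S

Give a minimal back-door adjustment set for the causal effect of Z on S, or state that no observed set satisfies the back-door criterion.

desc(Z)\{Z}={S}; candidates ⊆ {M,T,W,Y}.
size 0: {}; under {} Z still reaches {M,S,T,W,Y} ∋ S.
size 1: {M}, {T}, {W} …(+1); under {M} Z still reaches {S,T,W,Y} ∋ S.
{M,Y}: Z⊥S given {M,Y} in G with Z→· removed — back-door holds.

Z→S: minimal back-door set {M, Y}.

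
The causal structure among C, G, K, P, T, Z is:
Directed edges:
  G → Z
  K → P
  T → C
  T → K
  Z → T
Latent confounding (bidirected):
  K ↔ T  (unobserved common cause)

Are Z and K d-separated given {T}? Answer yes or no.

Bayes-Ball from Z | {T} reaches {G,K,P}.
K ∈ reach(Z|{T}) ⇒ Z ⊥̸ K | {T}.

No — Z and K are d-connected given {T}.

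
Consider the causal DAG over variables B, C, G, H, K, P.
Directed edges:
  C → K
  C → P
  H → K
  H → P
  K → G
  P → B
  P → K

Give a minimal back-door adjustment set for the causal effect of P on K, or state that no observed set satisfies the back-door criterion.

desc(P)\{P}={B,G,K}; candidates ⊆ {C,H}.
size 0: {}; under {} P still reaches {C,G,H,K} ∋ K.
size 1: {C}, {H}; under {C} P still reaches {G,H,K} ∋ K.
{C,H}: P⊥K given {C,H} in G with P→· removed — back-door holds.

P→K: minimal back-door set {C, H}.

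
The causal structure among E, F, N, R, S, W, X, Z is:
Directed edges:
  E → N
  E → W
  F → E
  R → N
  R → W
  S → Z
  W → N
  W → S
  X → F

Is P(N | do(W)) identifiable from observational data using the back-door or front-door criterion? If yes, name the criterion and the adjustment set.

P(N|do(W)): backdoor, adjust for {E, R}.

desc(W)\{W}={N,S,Z}; candidates ⊆ {E,F,R,X}.
size 0: {}; under {} W still reaches {E,F,N,R,X} ∋ N.
size 1: {E}, {F}, {R} …(+1); under {E} W still reaches {N,R} ∋ N.
{E,R}: W⊥N given {E,R} in G with W→· removed — back-door holds.
P(N|do(W)) = Σ_{E,R} P(N|W,E,R)·P(E,R).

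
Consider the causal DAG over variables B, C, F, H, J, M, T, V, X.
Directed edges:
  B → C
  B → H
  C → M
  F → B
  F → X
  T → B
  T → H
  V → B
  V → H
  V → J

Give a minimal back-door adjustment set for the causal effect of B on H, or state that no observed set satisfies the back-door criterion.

B→H: minimal back-door set {T, V}.

desc(B)\{B}={C,H,M}; candidates ⊆ {F,J,T,V,X}.
size 0: {}; under {} B still reaches {F,H,J,T,V,X} ∋ H.
size 1: {F}, {J}, {T} …(+2); under {F} B still reaches {H,J,T,V} ∋ H.
{T,V}: B⊥H given {T,V} in G with B→· removed — back-door holds.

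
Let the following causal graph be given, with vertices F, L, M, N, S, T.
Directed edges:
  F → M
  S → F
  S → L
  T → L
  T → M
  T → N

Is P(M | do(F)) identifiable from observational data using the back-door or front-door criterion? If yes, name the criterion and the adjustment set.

P(M|do(F)): backdoor, adjust for ∅.

desc(F)\{F}={M}; candidates ⊆ {L,N,S,T}.
∅: F⊥M given ∅ in G with F→· removed — back-door holds.
P(M|do(F)) = P(M|F) — no adjustment needed.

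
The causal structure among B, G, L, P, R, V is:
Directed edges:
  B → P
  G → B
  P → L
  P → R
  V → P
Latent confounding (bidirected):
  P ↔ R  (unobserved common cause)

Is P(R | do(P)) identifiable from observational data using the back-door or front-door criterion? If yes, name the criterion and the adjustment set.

desc(P)\{P}={L,R}; candidates ⊆ {B,G,V}.
P↔R: latent back-door arc(s) into P.
size 0: {}; under {} P still reaches {B,G,R,V} ∋ R.
size 1: {B}, {G}, {V}; under {B} P still reaches {R,V} ∋ R.
size 2: {B,G}, {B,V}, {G,V}; under {B,G} P still reaches {R,V} ∋ R.
P↔R cannot be blocked by any observed set — no back-door set.
No mediator lies on a directed P→…→R path.
Neither criterion identifies P(R|do(P)) in this graph.

P(R|do(P)): not identifiable (no BD/FD set).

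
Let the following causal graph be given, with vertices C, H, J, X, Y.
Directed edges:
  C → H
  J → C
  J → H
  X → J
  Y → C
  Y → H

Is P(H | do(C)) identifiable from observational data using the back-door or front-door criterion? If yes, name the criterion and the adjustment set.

desc(C)\{C}={H}; candidates ⊆ {J,X,Y}.
size 0: {}; under {} C still reaches {H,J,X,Y} ∋ H.
size 1: {J}, {X}, {Y}; under {J} C still reaches {H,Y} ∋ H.
{J,Y}: C⊥H given {J,Y} in G with C→· removed — back-door holds.
P(H|do(C)) = Σ_{J,Y} P(H|C,J,Y)·P(J,Y).

P(H|do(C)): backdoor, adjust for {J, Y}.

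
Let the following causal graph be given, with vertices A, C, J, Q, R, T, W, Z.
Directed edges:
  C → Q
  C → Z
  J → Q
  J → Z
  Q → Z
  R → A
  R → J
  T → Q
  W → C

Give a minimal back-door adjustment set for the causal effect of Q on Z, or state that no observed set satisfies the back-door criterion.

desc(Q)\{Q}={Z}; candidates ⊆ {A,C,J,R,T,W}.
size 0: {}; under {} Q still reaches {A,C,J,R,T,W,Z} ∋ Z.
size 1: {A}, {C}, {J} …(+3); under {A} Q still reaches {C,J,R,T,W,Z} ∋ Z.
{C,J}: Q⊥Z given {C,J} in G with Q→· removed — back-door holds.

Q→Z: minimal back-door set {C, J}.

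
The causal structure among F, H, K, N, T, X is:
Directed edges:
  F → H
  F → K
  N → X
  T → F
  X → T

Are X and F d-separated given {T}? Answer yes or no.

Yes — X ⊥ F | {T}.

Bayes-Ball from X | {T} reaches {N}.
F ∉ reach(X|{T}) ⇒ X ⊥ F | {T}.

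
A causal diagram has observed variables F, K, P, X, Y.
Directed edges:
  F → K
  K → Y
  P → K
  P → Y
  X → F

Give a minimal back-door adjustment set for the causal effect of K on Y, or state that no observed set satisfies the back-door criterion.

K→Y: minimal back-door set {P}.

desc(K)\{K}={Y}; candidates ⊆ {F,P,X}.
size 0: {}; under {} K still reaches {F,P,X,Y} ∋ Y.
{P}: K⊥Y given {P} in G with K→· removed — back-door holds.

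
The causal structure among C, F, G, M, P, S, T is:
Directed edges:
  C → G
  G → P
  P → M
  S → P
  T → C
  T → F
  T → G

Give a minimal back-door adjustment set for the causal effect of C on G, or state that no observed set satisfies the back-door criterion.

C→G: minimal back-door set {T}.

desc(C)\{C}={G,M,P}; candidates ⊆ {F,S,T}.
size 0: {}; under {} C still reaches {F,G,M,P,T} ∋ G.
{T}: C⊥G given {T} in G with C→· removed — back-door holds.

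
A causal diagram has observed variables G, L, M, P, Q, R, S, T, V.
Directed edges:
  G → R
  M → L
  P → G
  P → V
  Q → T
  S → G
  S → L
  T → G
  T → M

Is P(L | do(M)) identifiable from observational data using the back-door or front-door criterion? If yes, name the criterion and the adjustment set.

desc(M)\{M}={L}; candidates ⊆ {G,P,Q,R,S,T,V}.
∅: M⊥L given ∅ in G with M→· removed — back-door holds.
P(L|do(M)) = P(L|M) — no adjustment needed.

P(L|do(M)): backdoor, adjust for ∅.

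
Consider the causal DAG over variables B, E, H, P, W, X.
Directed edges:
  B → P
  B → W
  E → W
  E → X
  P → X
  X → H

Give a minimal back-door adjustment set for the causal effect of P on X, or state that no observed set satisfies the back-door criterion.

P→X: minimal back-door set ∅.

desc(P)\{P}={H,X}; candidates ⊆ {B,E,W}.
∅: P⊥X given ∅ in G with P→· removed — back-door holds.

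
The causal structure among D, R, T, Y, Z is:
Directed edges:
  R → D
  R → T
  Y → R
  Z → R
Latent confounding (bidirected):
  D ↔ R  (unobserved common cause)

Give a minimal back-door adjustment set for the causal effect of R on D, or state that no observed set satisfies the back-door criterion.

desc(R)\{R}={D,T}; candidates ⊆ {Y,Z}.
R↔D: latent back-door arc(s) into R.
size 0: {}; under {} R still reaches {D,Y,Z} ∋ D.
size 1: {Y}, {Z}; under {Y} R still reaches {D,Z} ∋ D.
size 2: {Y,Z}; under {Y,Z} R still reaches {D} ∋ D.
R↔D cannot be blocked by any observed set — no back-door set.

R→D: no observed back-door set.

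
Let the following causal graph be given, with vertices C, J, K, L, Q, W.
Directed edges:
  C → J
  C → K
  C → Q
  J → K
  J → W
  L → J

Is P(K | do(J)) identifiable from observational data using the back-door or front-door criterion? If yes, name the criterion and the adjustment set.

P(K|do(J)): backdoor, adjust for {C}.

desc(J)\{J}={K,W}; candidates ⊆ {C,L,Q}.
size 0: {}; under {} J still reaches {C,K,L,Q} ∋ K.
{C}: J⊥K given {C} in G with J→· removed — back-door holds.
P(K|do(J)) = Σ_{C} P(K|J,C)·P(C).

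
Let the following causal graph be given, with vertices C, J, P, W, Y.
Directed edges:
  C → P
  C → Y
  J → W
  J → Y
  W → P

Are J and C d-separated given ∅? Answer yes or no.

Yes — J ⊥ C | ∅.

Bayes-Ball from J | ∅ reaches {P,W,Y}.
C ∉ reach(J|∅) ⇒ J ⊥ C | ∅.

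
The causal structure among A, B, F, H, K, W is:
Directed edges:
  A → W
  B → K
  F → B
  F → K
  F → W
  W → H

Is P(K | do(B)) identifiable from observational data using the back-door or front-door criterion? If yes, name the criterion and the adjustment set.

desc(B)\{B}={K}; candidates ⊆ {A,F,H,W}.
size 0: {}; under {} B still reaches {F,H,K,W} ∋ K.
{F}: B⊥K given {F} in G with B→· removed — back-door holds.
P(K|do(B)) = Σ_{F} P(K|B,F)·P(F).

P(K|do(B)): backdoor, adjust for {F}.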